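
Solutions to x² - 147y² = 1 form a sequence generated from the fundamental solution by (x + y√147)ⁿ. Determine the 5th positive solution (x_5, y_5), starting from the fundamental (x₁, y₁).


Step 1: Find the fundamental solution (x₁, y₁) of x² - 147y² = 1.
  Expand √147 as a continued fraction. a₀ = ⌊√147⌋ = 12; iterate m_{k+1} = d_k·a_k − m_k, d_{k+1} = (147 − m_{k+1}²)/d_k, a_{k+1} = ⌊(a₀ + m_{k+1})/d_{k+1}⌋ (starting m₀ = 0, d₀ = 1), with convergents p_k = a_k·p_{k-1} + p_{k-2}, q_k = a_k·q_{k-1} + q_{k-2} (p₋₁ = 1, q₋₁ = 0):
  k = 0: a₀ = 12; p₀/q₀ = 12/1; p₀² − 147·q₀² = 144 − 147 = -3.
  k = 1: m = 12, d = 3, a = ⌊(12 + 12)/3⌋ = 8; p/q = (8·12 + 1)/(8·1 + 0) = 97/8; p² − 147·q² = 9409 − 9408 = 1.
  The first convergent with p² − 147·q² = 1 gives the fundamental solution (x₁, y₁) = (97, 8).
Step 2: Apply the recurrence (x_{n+1}, y_{n+1}) = (x₁x_n + 147y₁y_n, x₁y_n + y₁x_n) repeatedly.
  From (x_1, y_1) = (97, 8): x_2 = 97·97 + 147·8·8 = 18817; y_2 = 97·8 + 8·97 = 1552.
  From (x_2, y_2) = (18817, 1552): x_3 = 97·18817 + 147·8·1552 = 3650401; y_3 = 97·1552 + 8·18817 = 301080.
  From (x_3, y_3) = (3650401, 301080): x_4 = 97·3650401 + 147·8·301080 = 708158977; y_4 = 97·301080 + 8·3650401 = 58407968.
  From (x_4, y_4) = (708158977, 58407968): x_5 = 97·708158977 + 147·8·58407968 = 137379191137; y_5 = 97·58407968 + 8·708158977 = 11330844712.
Step 3: Verify x_5² - 147·y_5² = 18873042157456379352769 - 18873042157456379352768 = 1 (should be 1). ✓

(x_1, y_1) = (97, 8); (x_5, y_5) = (137379191137, 11330844712).


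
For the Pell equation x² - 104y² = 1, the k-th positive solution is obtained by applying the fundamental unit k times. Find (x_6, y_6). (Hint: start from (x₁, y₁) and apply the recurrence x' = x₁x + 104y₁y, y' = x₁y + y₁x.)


Step 1: Find the fundamental solution (x₁, y₁) of x² - 104y² = 1.
  Expand √104 as a continued fraction. a₀ = ⌊√104⌋ = 10; iterate m_{k+1} = d_k·a_k − m_k, d_{k+1} = (104 − m_{k+1}²)/d_k, a_{k+1} = ⌊(a₀ + m_{k+1})/d_{k+1}⌋ (starting m₀ = 0, d₀ = 1), with convergents p_k = a_k·p_{k-1} + p_{k-2}, q_k = a_k·q_{k-1} + q_{k-2} (p₋₁ = 1, q₋₁ = 0):
  k = 0: a₀ = 10; p₀/q₀ = 10/1; p₀² − 104·q₀² = 100 − 104 = -4.
  k = 1: m = 10, d = 4, a = ⌊(10 + 10)/4⌋ = 5; p/q = (5·10 + 1)/(5·1 + 0) = 51/5; p² − 104·q² = 2601 − 2600 = 1.
  The first convergent with p² − 104·q² = 1 gives the fundamental solution (x₁, y₁) = (51, 5).
Step 2: Apply the recurrence (x_{n+1}, y_{n+1}) = (x₁x_n + 104y₁y_n, x₁y_n + y₁x_n) repeatedly.
  From (x_1, y_1) = (51, 5): x_2 = 51·51 + 104·5·5 = 5201; y_2 = 51·5 + 5·51 = 510.
  From (x_2, y_2) = (5201, 510): x_3 = 51·5201 + 104·5·510 = 530451; y_3 = 51·510 + 5·5201 = 52015.
  From (x_3, y_3) = (530451, 52015): x_4 = 51·530451 + 104·5·52015 = 54100801; y_4 = 51·52015 + 5·530451 = 5305020.
  From (x_4, y_4) = (54100801, 5305020): x_5 = 51·54100801 + 104·5·5305020 = 5517751251; y_5 = 51·5305020 + 5·54100801 = 541060025.
  From (x_5, y_5) = (5517751251, 541060025): x_6 = 51·5517751251 + 104·5·541060025 = 562756526801; y_6 = 51·541060025 + 5·5517751251 = 55182817530.
Step 3: Verify x_6² - 104·y_6² = 316694908457124631293601 - 316694908457124631293600 = 1 (should be 1). ✓

(x_1, y_1) = (51, 5); (x_6, y_6) = (562756526801, 55182817530).


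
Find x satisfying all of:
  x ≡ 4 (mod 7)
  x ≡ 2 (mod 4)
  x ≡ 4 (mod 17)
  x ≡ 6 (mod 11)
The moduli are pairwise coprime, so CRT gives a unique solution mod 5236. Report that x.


Product of moduli M = 7 · 4 · 17 · 11 = 5236.
Merge one congruence at a time:
  Start: x ≡ 4 (mod 7).
  Combine with x ≡ 2 (mod 4); new modulus lcm = 28.
    Write x = 4 + 7·t and substitute into x ≡ 2 (mod 4): 7·t ≡ 2 − 4 = -2 (mod 4).
    Reduce coefficients mod 4: 3·t ≡ 2 (mod 4).
    The inverse of 3 mod 4 is 3 (since 3·3 = 9 = 2·4 + 1), so t ≡ 3·2 = 6 ≡ 2 (mod 4).
    Then x = 4 + 7·2 = 18, valid modulo lcm(7, 4) = 28: x ≡ 18 (mod 28).
  Combine with x ≡ 4 (mod 17); new modulus lcm = 476.
    Write x = 18 + 28·t and substitute into x ≡ 4 (mod 17): 28·t ≡ 4 − 18 = -14 (mod 17).
    Reduce coefficients mod 17: 11·t ≡ 3 (mod 17).
    The inverse of 11 mod 17 is 14 (since 11·14 = 154 = 9·17 + 1), so t ≡ 14·3 = 42 ≡ 8 (mod 17).
    Then x = 18 + 28·8 = 242, valid modulo lcm(28, 17) = 476: x ≡ 242 (mod 476).
  Combine with x ≡ 6 (mod 11); new modulus lcm = 5236.
    Write x = 242 + 476·t and substitute into x ≡ 6 (mod 11): 476·t ≡ 6 − 242 = -236 (mod 11).
    Reduce coefficients mod 11: 3·t ≡ 6 (mod 11).
    The inverse of 3 mod 11 is 4 (since 3·4 = 12 = 1·11 + 1), so t ≡ 4·6 = 24 ≡ 2 (mod 11).
    Then x = 242 + 476·2 = 1194, valid modulo lcm(476, 11) = 5236: x ≡ 1194 (mod 5236).
Verify against each original: 1194 mod 7 = 4, 1194 mod 4 = 2, 1194 mod 17 = 4, 1194 mod 11 = 6.

x ≡ 1194 (mod 5236).


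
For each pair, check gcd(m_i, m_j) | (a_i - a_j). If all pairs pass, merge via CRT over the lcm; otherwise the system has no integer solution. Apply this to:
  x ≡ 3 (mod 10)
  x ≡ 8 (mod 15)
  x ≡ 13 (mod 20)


Moduli 10, 15, 20 are not pairwise coprime, so CRT works modulo lcm(m_i) when all pairwise compatibility conditions hold.
Pairwise compatibility: gcd(m_i, m_j) must divide a_i - a_j for every pair.
Merge one congruence at a time:
  Start: x ≡ 3 (mod 10).
  Combine with x ≡ 8 (mod 15): gcd(10, 15) = 5; 8 - 3 = 5, which IS divisible by 5, so compatible.
    Write x = 3 + 10·t and substitute into x ≡ 8 (mod 15): 10·t ≡ 8 − 3 = 5 (mod 15).
    Divide the congruence (and modulus) by g = 5: 2·t ≡ 1 (mod 3).
    The inverse of 2 mod 3 is 2 (since 2·2 = 4 = 1·3 + 1), so t ≡ 2·1 = 2 ≡ 2 (mod 3).
    Then x = 3 + 10·2 = 23, valid modulo lcm(10, 15) = 30: x ≡ 23 (mod 30).
  Combine with x ≡ 13 (mod 20): gcd(30, 20) = 10; 13 - 23 = -10, which IS divisible by 10, so compatible.
    Write x = 23 + 30·t and substitute into x ≡ 13 (mod 20): 30·t ≡ 13 − 23 = -10 (mod 20).
    Divide the congruence (and modulus) by g = 10: 3·t ≡ -1 (mod 2).
    Reduce coefficients mod 2: 1·t ≡ 1 (mod 2).
    So t ≡ 1 (mod 2).
    Then x = 23 + 30·1 = 53, valid modulo lcm(30, 20) = 60: x ≡ 53 (mod 60).
Verify: 53 mod 10 = 3, 53 mod 15 = 8, 53 mod 20 = 13.

x ≡ 53 (mod 60).


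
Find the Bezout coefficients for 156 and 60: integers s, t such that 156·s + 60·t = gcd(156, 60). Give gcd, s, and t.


Euclidean algorithm on (156, 60) — divide until remainder is 0:
  156 = 2 · 60 + 36
  60 = 1 · 36 + 24
  36 = 1 · 24 + 12
  24 = 2 · 12 + 0
gcd(156, 60) = 12.
Track Bezout coefficients alongside the remainders: start with r₀ = 156 = a·1 + b·0 (s = 1, t = 0) and r₁ = 60 = a·0 + b·1 (s = 0, t = 1); each new remainder r_{k+1} = r_{k-1} − q_k·r_k inherits s_{k+1} = s_{k-1} − q_k·s_k, t_{k+1} = t_{k-1} − q_k·t_k, so r_k = a·s_k + b·t_k at every step:
  q = 2: r = 36, s = 1 − 2·0 = 1, t = 0 − 2·1 = -2  (check: 156·1 + 60·(-2) = 36)
  q = 1: r = 24, s = 0 − 1·1 = -1, t = 1 − 1·(-2) = 3  (check: 156·(-1) + 60·3 = 24)
  q = 1: r = 12, s = 1 − 1·(-1) = 2, t = -2 − 1·3 = -5  (check: 156·2 + 60·(-5) = 12)
The row with r = 12 (the gcd) gives the Bezout coefficients s = 2, t = -5.
Result: 156 · (2) + 60 · (-5) = 12.

gcd(156, 60) = 12; s = 2, t = -5 (check: 156·2 + 60·(-5) = 12).


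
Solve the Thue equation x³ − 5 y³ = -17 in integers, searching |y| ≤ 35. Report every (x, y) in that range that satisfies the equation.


The equation is x³ - 5y³ = -17. For fixed y, x³ = 5·y³ − 17, so a solution requires the RHS to be a perfect cube.
Strategy: iterate y from -35 to 35, compute RHS = 5·y³ − 17, and check whether it is a (positive or negative) perfect cube.
Check small values of y:
  y = 0: RHS = -17 is not a perfect cube.
  y = 1: RHS = -12 is not a perfect cube.
  y = -1: RHS = -22 is not a perfect cube.
  y = 2: RHS = 23 is not a perfect cube.
  y = -2: RHS = -57 is not a perfect cube.
  y = 3: RHS = 118 is not a perfect cube.
  y = -3: RHS = -152 is not a perfect cube.
Continuing the search up to |y| = 35 finds no solutions either.
No (x, y) in the scanned range satisfies the equation.

No integer solutions with |y| ≤ 35.


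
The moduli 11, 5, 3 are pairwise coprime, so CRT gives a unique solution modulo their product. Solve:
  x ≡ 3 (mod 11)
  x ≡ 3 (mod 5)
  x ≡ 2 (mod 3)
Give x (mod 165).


Moduli 11, 5, 3 are pairwise coprime; by CRT there is a unique solution modulo M = 11 · 5 · 3 = 165.
Solve pairwise, accumulating the modulus:
  Start with x ≡ 3 (mod 11).
  Combine with x ≡ 3 (mod 5): since gcd(11, 5) = 1, we get a unique residue mod 55.
    Write x = 3 + 11·t and substitute into x ≡ 3 (mod 5): 11·t ≡ 3 − 3 = 0 (mod 5).
    Reduce coefficients mod 5: 1·t ≡ 0 (mod 5).
    So t ≡ 0 (mod 5).
    Then x = 3 + 11·0 = 3, valid modulo lcm(11, 5) = 55: x ≡ 3 (mod 55).
  Combine with x ≡ 2 (mod 3): since gcd(55, 3) = 1, we get a unique residue mod 165.
    Write x = 3 + 55·t and substitute into x ≡ 2 (mod 3): 55·t ≡ 2 − 3 = -1 (mod 3).
    Reduce coefficients mod 3: 1·t ≡ 2 (mod 3).
    So t ≡ 2 (mod 3).
    Then x = 3 + 55·2 = 113, valid modulo lcm(55, 3) = 165: x ≡ 113 (mod 165).
Verify: 113 mod 11 = 3 ✓, 113 mod 5 = 3 ✓, 113 mod 3 = 2 ✓.

x ≡ 113 (mod 165).


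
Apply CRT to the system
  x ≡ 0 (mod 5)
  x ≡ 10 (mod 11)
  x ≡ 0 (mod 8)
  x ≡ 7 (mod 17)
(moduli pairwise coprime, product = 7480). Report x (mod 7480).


Product of moduli M = 5 · 11 · 8 · 17 = 7480.
Merge one congruence at a time:
  Start: x ≡ 0 (mod 5).
  Combine with x ≡ 10 (mod 11); new modulus lcm = 55.
    Write x = 0 + 5·t and substitute into x ≡ 10 (mod 11): 5·t ≡ 10 − 0 = 10 (mod 11).
    The inverse of 5 mod 11 is 9 (since 5·9 = 45 = 4·11 + 1), so t ≡ 9·10 = 90 ≡ 2 (mod 11).
    Then x = 0 + 5·2 = 10, valid modulo lcm(5, 11) = 55: x ≡ 10 (mod 55).
  Combine with x ≡ 0 (mod 8); new modulus lcm = 440.
    Write x = 10 + 55·t and substitute into x ≡ 0 (mod 8): 55·t ≡ 0 − 10 = -10 (mod 8).
    Reduce coefficients mod 8: 7·t ≡ 6 (mod 8).
    The inverse of 7 mod 8 is 7 (since 7·7 = 49 = 6·8 + 1), so t ≡ 7·6 = 42 ≡ 2 (mod 8).
    Then x = 10 + 55·2 = 120, valid modulo lcm(55, 8) = 440: x ≡ 120 (mod 440).
  Combine with x ≡ 7 (mod 17); new modulus lcm = 7480.
    Write x = 120 + 440·t and substitute into x ≡ 7 (mod 17): 440·t ≡ 7 − 120 = -113 (mod 17).
    Reduce coefficients mod 17: 15·t ≡ 6 (mod 17).
    The inverse of 15 mod 17 is 8 (since 15·8 = 120 = 7·17 + 1), so t ≡ 8·6 = 48 ≡ 14 (mod 17).
    Then x = 120 + 440·14 = 6280, valid modulo lcm(440, 17) = 7480: x ≡ 6280 (mod 7480).
Verify against each original: 6280 mod 5 = 0, 6280 mod 11 = 10, 6280 mod 8 = 0, 6280 mod 17 = 7.

x ≡ 6280 (mod 7480).


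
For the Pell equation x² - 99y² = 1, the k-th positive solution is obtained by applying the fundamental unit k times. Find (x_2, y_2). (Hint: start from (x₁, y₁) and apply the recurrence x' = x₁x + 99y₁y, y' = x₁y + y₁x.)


Step 1: Find the fundamental solution (x₁, y₁) of x² - 99y² = 1.
  Expand √99 as a continued fraction. a₀ = ⌊√99⌋ = 9; iterate m_{k+1} = d_k·a_k − m_k, d_{k+1} = (99 − m_{k+1}²)/d_k, a_{k+1} = ⌊(a₀ + m_{k+1})/d_{k+1}⌋ (starting m₀ = 0, d₀ = 1), with convergents p_k = a_k·p_{k-1} + p_{k-2}, q_k = a_k·q_{k-1} + q_{k-2} (p₋₁ = 1, q₋₁ = 0):
  k = 0: a₀ = 9; p₀/q₀ = 9/1; p₀² − 99·q₀² = 81 − 99 = -18.
  k = 1: m = 9, d = 18, a = ⌊(9 + 9)/18⌋ = 1; p/q = (1·9 + 1)/(1·1 + 0) = 10/1; p² − 99·q² = 100 − 99 = 1.
  The first convergent with p² − 99·q² = 1 gives the fundamental solution (x₁, y₁) = (10, 1).
Step 2: Apply the recurrence (x_{n+1}, y_{n+1}) = (x₁x_n + 99y₁y_n, x₁y_n + y₁x_n) repeatedly.
  From (x_1, y_1) = (10, 1): x_2 = 10·10 + 99·1·1 = 199; y_2 = 10·1 + 1·10 = 20.
Step 3: Verify x_2² - 99·y_2² = 39601 - 39600 = 1 (should be 1). ✓

(x_1, y_1) = (10, 1); (x_2, y_2) = (199, 20).


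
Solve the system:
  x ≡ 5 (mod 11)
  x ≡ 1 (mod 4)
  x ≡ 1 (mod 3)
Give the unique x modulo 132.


Moduli 11, 4, 3 are pairwise coprime; by CRT there is a unique solution modulo M = 11 · 4 · 3 = 132.
Solve pairwise, accumulating the modulus:
  Start with x ≡ 5 (mod 11).
  Combine with x ≡ 1 (mod 4): since gcd(11, 4) = 1, we get a unique residue mod 44.
    Write x = 5 + 11·t and substitute into x ≡ 1 (mod 4): 11·t ≡ 1 − 5 = -4 (mod 4).
    Reduce coefficients mod 4: 3·t ≡ 0 (mod 4).
    The inverse of 3 mod 4 is 3 (since 3·3 = 9 = 2·4 + 1), so t ≡ 3·0 = 0 ≡ 0 (mod 4).
    Then x = 5 + 11·0 = 5, valid modulo lcm(11, 4) = 44: x ≡ 5 (mod 44).
  Combine with x ≡ 1 (mod 3): since gcd(44, 3) = 1, we get a unique residue mod 132.
    Write x = 5 + 44·t and substitute into x ≡ 1 (mod 3): 44·t ≡ 1 − 5 = -4 (mod 3).
    Reduce coefficients mod 3: 2·t ≡ 2 (mod 3).
    The inverse of 2 mod 3 is 2 (since 2·2 = 4 = 1·3 + 1), so t ≡ 2·2 = 4 ≡ 1 (mod 3).
    Then x = 5 + 44·1 = 49, valid modulo lcm(44, 3) = 132: x ≡ 49 (mod 132).
Verify: 49 mod 11 = 5 ✓, 49 mod 4 = 1 ✓, 49 mod 3 = 1 ✓.

x ≡ 49 (mod 132).


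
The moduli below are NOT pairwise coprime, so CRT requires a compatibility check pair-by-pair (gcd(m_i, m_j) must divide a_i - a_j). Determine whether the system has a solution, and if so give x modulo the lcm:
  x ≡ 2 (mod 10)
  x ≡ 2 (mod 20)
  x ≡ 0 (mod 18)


Moduli 10, 20, 18 are not pairwise coprime, so CRT works modulo lcm(m_i) when all pairwise compatibility conditions hold.
Pairwise compatibility: gcd(m_i, m_j) must divide a_i - a_j for every pair.
Merge one congruence at a time:
  Start: x ≡ 2 (mod 10).
  Combine with x ≡ 2 (mod 20): gcd(10, 20) = 10; 2 - 2 = 0, which IS divisible by 10, so compatible.
    Write x = 2 + 10·t and substitute into x ≡ 2 (mod 20): 10·t ≡ 2 − 2 = 0 (mod 20).
    Divide the congruence (and modulus) by g = 10: 1·t ≡ 0 (mod 2).
    So t ≡ 0 (mod 2).
    Then x = 2 + 10·0 = 2, valid modulo lcm(10, 20) = 20: x ≡ 2 (mod 20).
  Combine with x ≡ 0 (mod 18): gcd(20, 18) = 2; 0 - 2 = -2, which IS divisible by 2, so compatible.
    Write x = 2 + 20·t and substitute into x ≡ 0 (mod 18): 20·t ≡ 0 − 2 = -2 (mod 18).
    Divide the congruence (and modulus) by g = 2: 10·t ≡ -1 (mod 9).
    Reduce coefficients mod 9: 1·t ≡ 8 (mod 9).
    So t ≡ 8 (mod 9).
    Then x = 2 + 20·8 = 162, valid modulo lcm(20, 18) = 180: x ≡ 162 (mod 180).
Verify: 162 mod 10 = 2, 162 mod 20 = 2, 162 mod 18 = 0.

x ≡ 162 (mod 180).


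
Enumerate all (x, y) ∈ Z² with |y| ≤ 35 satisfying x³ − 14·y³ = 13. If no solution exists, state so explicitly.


The equation is x³ - 14y³ = 13. For fixed y, x³ = 14·y³ + 13, so a solution requires the RHS to be a perfect cube.
Strategy: iterate y from -35 to 35, compute RHS = 14·y³ + 13, and check whether it is a (positive or negative) perfect cube.
Check small values of y:
  y = 0: RHS = 13 is not a perfect cube.
  y = 1: RHS = 27 = (3)³ ⇒ x = 3 works.
  y = -1: RHS = -1 = (-1)³ ⇒ x = -1 works.
  y = 2: RHS = 125 = (5)³ ⇒ x = 5 works.
  y = -2: RHS = -99 is not a perfect cube.
  y = 3: RHS = 391 is not a perfect cube.
  y = -3: RHS = -365 is not a perfect cube.
Continuing the search up to |y| = 35 finds no further solutions beyond those listed.
Collected solutions: (-1, -1), (3, 1), (5, 2).

Solutions (with |y| ≤ 35): (-1, -1), (3, 1), (5, 2).


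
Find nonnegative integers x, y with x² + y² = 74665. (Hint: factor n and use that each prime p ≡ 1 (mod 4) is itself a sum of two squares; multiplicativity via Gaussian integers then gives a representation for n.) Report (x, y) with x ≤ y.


Step 1: Factor n = 74665 = 5 · 109 · 137.
Step 2: Check the mod-4 condition on each prime factor: 5 ≡ 1 (mod 4), exponent 1; 109 ≡ 1 (mod 4), exponent 1; 137 ≡ 1 (mod 4), exponent 1.
All primes ≡ 3 (mod 4) appear to even exponent (or don't appear), so by the two-squares theorem n IS expressible as a sum of two squares.
Step 3: Build a representation. Here n = 5 · 109 · 137 is a product of primes ≡ 1 (mod 4). Each prime p ≡ 1 (mod 4) is itself a sum of two squares; find a² by testing p − a² for a perfect square:
  5: 5 − 1² = 4 = 2² ⇒ 5 = 1² + 2².
  109: 109 − 1² = 108, 109 − 2² = 105, 109 − 3² = 100 = 10² ⇒ 109 = 3² + 10².
  137: 137 − 1² = 136, 137 − 2² = 133, 137 − 3² = 128, 137 − 4² = 121 = 11² ⇒ 137 = 4² + 11².
  Combine using the Brahmagupta–Fibonacci identity (a² + b²)(c² + d²) = (ac − bd)² + (ad + bc)² = (ac + bd)² + (ad − bc)²:
  5 · 109 = 545: from (1² + 2²)(3² + 10²), take (1·3 − 2·10, 1·10 + 2·3) = (3 − 20, 10 + 6) = (-17, 16); dropping signs (only squares matter) gives (17, 16); check 17² + 16² = 289 + 256 = 545 ✓.
  545 · 137 = 74665: from (17² + 16²)(4² + 11²), take (17·4 − 16·11, 17·11 + 16·4) = (68 − 176, 187 + 64) = (-108, 251); dropping signs (only squares matter) gives (108, 251); check 108² + 251² = 11664 + 63001 = 74665 ✓.
Step 4: Order so x ≤ y and verify: 108² + 251² = 11664 + 63001 = 74665 = n. ✓

n = 74665 = 108² + 251² (one valid representation with x ≤ y).


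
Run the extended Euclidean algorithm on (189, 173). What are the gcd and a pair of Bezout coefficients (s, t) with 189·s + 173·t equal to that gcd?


Euclidean algorithm on (189, 173) — divide until remainder is 0:
  189 = 1 · 173 + 16
  173 = 10 · 16 + 13
  16 = 1 · 13 + 3
  13 = 4 · 3 + 1
  3 = 3 · 1 + 0
gcd(189, 173) = 1.
Track Bezout coefficients alongside the remainders: start with r₀ = 189 = a·1 + b·0 (s = 1, t = 0) and r₁ = 173 = a·0 + b·1 (s = 0, t = 1); each new remainder r_{k+1} = r_{k-1} − q_k·r_k inherits s_{k+1} = s_{k-1} − q_k·s_k, t_{k+1} = t_{k-1} − q_k·t_k, so r_k = a·s_k + b·t_k at every step:
  q = 1: r = 16, s = 1 − 1·0 = 1, t = 0 − 1·1 = -1  (check: 189·1 + 173·(-1) = 16)
  q = 10: r = 13, s = 0 − 10·1 = -10, t = 1 − 10·(-1) = 11  (check: 189·(-10) + 173·11 = 13)
  q = 1: r = 3, s = 1 − 1·(-10) = 11, t = -1 − 1·11 = -12  (check: 189·11 + 173·(-12) = 3)
  q = 4: r = 1, s = -10 − 4·11 = -54, t = 11 − 4·(-12) = 59  (check: 189·(-54) + 173·59 = 1)
The row with r = 1 (the gcd) gives the Bezout coefficients s = -54, t = 59.
Result: 189 · (-54) + 173 · (59) = 1.

gcd(189, 173) = 1; s = -54, t = 59 (check: 189·(-54) + 173·59 = 1).


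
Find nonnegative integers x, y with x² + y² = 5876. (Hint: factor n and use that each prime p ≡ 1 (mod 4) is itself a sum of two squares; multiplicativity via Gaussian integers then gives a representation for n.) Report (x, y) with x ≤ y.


Step 1: Factor n = 5876 = 2^2 · 13 · 113.
Step 2: Check the mod-4 condition on each prime factor: 2 = 2 (special); 13 ≡ 1 (mod 4), exponent 1; 113 ≡ 1 (mod 4), exponent 1.
All primes ≡ 3 (mod 4) appear to even exponent (or don't appear), so by the two-squares theorem n IS expressible as a sum of two squares.
Step 3: Build a representation. Group n = k² · m with k = 2 and m = 13 · 113 = 1469 (a product of primes ≡ 1 (mod 4)); a representation of m scales to one of n via (k·x)² + (k·y)² = k²(x² + y²). Each prime p ≡ 1 (mod 4) is itself a sum of two squares; find a² by testing p − a² for a perfect square:
  13: 13 − 1² = 12, 13 − 2² = 9 = 3² ⇒ 13 = 2² + 3².
  113: 113 − 1² = 112, 113 − 2² = 109, 113 − 3² = 104, 113 − 4² = 97, 113 − 5² = 88, 113 − 6² = 77, 113 − 7² = 64 = 8² ⇒ 113 = 7² + 8².
  Combine using the Brahmagupta–Fibonacci identity (a² + b²)(c² + d²) = (ac − bd)² + (ad + bc)² = (ac + bd)² + (ad − bc)²:
  13 · 113 = 1469: from (2² + 3²)(7² + 8²), take (2·7 − 3·8, 2·8 + 3·7) = (14 − 24, 16 + 21) = (-10, 37); dropping signs (only squares matter) gives (10, 37); check 10² + 37² = 100 + 1369 = 1469 ✓.
  Scale by k = 2: (2·10, 2·37) = (20, 74).
Step 4: Order so x ≤ y and verify: 20² + 74² = 400 + 5476 = 5876 = n. ✓

n = 5876 = 20² + 74² (one valid representation with x ≤ y).


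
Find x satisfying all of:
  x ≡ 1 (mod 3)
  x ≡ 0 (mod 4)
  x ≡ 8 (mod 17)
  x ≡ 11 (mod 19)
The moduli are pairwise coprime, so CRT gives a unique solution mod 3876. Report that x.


Product of moduli M = 3 · 4 · 17 · 19 = 3876.
Merge one congruence at a time:
  Start: x ≡ 1 (mod 3).
  Combine with x ≡ 0 (mod 4); new modulus lcm = 12.
    Write x = 1 + 3·t and substitute into x ≡ 0 (mod 4): 3·t ≡ 0 − 1 = -1 (mod 4).
    Reduce coefficients mod 4: 3·t ≡ 3 (mod 4).
    The inverse of 3 mod 4 is 3 (since 3·3 = 9 = 2·4 + 1), so t ≡ 3·3 = 9 ≡ 1 (mod 4).
    Then x = 1 + 3·1 = 4, valid modulo lcm(3, 4) = 12: x ≡ 4 (mod 12).
  Combine with x ≡ 8 (mod 17); new modulus lcm = 204.
    Write x = 4 + 12·t and substitute into x ≡ 8 (mod 17): 12·t ≡ 8 − 4 = 4 (mod 17).
    The inverse of 12 mod 17 is 10 (since 12·10 = 120 = 7·17 + 1), so t ≡ 10·4 = 40 ≡ 6 (mod 17).
    Then x = 4 + 12·6 = 76, valid modulo lcm(12, 17) = 204: x ≡ 76 (mod 204).
  Combine with x ≡ 11 (mod 19); new modulus lcm = 3876.
    Write x = 76 + 204·t and substitute into x ≡ 11 (mod 19): 204·t ≡ 11 − 76 = -65 (mod 19).
    Reduce coefficients mod 19: 14·t ≡ 11 (mod 19).
    The inverse of 14 mod 19 is 15 (since 14·15 = 210 = 11·19 + 1), so t ≡ 15·11 = 165 ≡ 13 (mod 19).
    Then x = 76 + 204·13 = 2728, valid modulo lcm(204, 19) = 3876: x ≡ 2728 (mod 3876).
Verify against each original: 2728 mod 3 = 1, 2728 mod 4 = 0, 2728 mod 17 = 8, 2728 mod 19 = 11.

x ≡ 2728 (mod 3876).


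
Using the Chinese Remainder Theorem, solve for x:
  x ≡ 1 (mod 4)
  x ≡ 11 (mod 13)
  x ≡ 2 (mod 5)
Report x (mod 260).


Moduli 4, 13, 5 are pairwise coprime; by CRT there is a unique solution modulo M = 4 · 13 · 5 = 260.
Solve pairwise, accumulating the modulus:
  Start with x ≡ 1 (mod 4).
  Combine with x ≡ 11 (mod 13): since gcd(4, 13) = 1, we get a unique residue mod 52.
    Write x = 1 + 4·t and substitute into x ≡ 11 (mod 13): 4·t ≡ 11 − 1 = 10 (mod 13).
    The inverse of 4 mod 13 is 10 (since 4·10 = 40 = 3·13 + 1), so t ≡ 10·10 = 100 ≡ 9 (mod 13).
    Then x = 1 + 4·9 = 37, valid modulo lcm(4, 13) = 52: x ≡ 37 (mod 52).
  Combine with x ≡ 2 (mod 5): since gcd(52, 5) = 1, we get a unique residue mod 260.
    Write x = 37 + 52·t and substitute into x ≡ 2 (mod 5): 52·t ≡ 2 − 37 = -35 (mod 5).
    Reduce coefficients mod 5: 2·t ≡ 0 (mod 5).
    The inverse of 2 mod 5 is 3 (since 2·3 = 6 = 1·5 + 1), so t ≡ 3·0 = 0 ≡ 0 (mod 5).
    Then x = 37 + 52·0 = 37, valid modulo lcm(52, 5) = 260: x ≡ 37 (mod 260).
Verify: 37 mod 4 = 1 ✓, 37 mod 13 = 11 ✓, 37 mod 5 = 2 ✓.

x ≡ 37 (mod 260).


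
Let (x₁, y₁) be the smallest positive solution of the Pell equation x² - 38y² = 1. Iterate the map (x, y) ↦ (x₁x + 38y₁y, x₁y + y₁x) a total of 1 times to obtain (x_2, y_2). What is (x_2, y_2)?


Step 1: Find the fundamental solution (x₁, y₁) of x² - 38y² = 1.
  Expand √38 as a continued fraction. a₀ = ⌊√38⌋ = 6; iterate m_{k+1} = d_k·a_k − m_k, d_{k+1} = (38 − m_{k+1}²)/d_k, a_{k+1} = ⌊(a₀ + m_{k+1})/d_{k+1}⌋ (starting m₀ = 0, d₀ = 1), with convergents p_k = a_k·p_{k-1} + p_{k-2}, q_k = a_k·q_{k-1} + q_{k-2} (p₋₁ = 1, q₋₁ = 0):
  k = 0: a₀ = 6; p₀/q₀ = 6/1; p₀² − 38·q₀² = 36 − 38 = -2.
  k = 1: m = 6, d = 2, a = ⌊(6 + 6)/2⌋ = 6; p/q = (6·6 + 1)/(6·1 + 0) = 37/6; p² − 38·q² = 1369 − 1368 = 1.
  The first convergent with p² − 38·q² = 1 gives the fundamental solution (x₁, y₁) = (37, 6).
Step 2: Apply the recurrence (x_{n+1}, y_{n+1}) = (x₁x_n + 38y₁y_n, x₁y_n + y₁x_n) repeatedly.
  From (x_1, y_1) = (37, 6): x_2 = 37·37 + 38·6·6 = 2737; y_2 = 37·6 + 6·37 = 444.
Step 3: Verify x_2² - 38·y_2² = 7491169 - 7491168 = 1 (should be 1). ✓

(x_1, y_1) = (37, 6); (x_2, y_2) = (2737, 444).


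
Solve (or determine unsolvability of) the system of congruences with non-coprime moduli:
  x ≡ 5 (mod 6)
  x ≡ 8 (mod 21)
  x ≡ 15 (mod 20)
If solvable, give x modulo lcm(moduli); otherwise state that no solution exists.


Moduli 6, 21, 20 are not pairwise coprime, so CRT works modulo lcm(m_i) when all pairwise compatibility conditions hold.
Pairwise compatibility: gcd(m_i, m_j) must divide a_i - a_j for every pair.
Merge one congruence at a time:
  Start: x ≡ 5 (mod 6).
  Combine with x ≡ 8 (mod 21): gcd(6, 21) = 3; 8 - 5 = 3, which IS divisible by 3, so compatible.
    Write x = 5 + 6·t and substitute into x ≡ 8 (mod 21): 6·t ≡ 8 − 5 = 3 (mod 21).
    Divide the congruence (and modulus) by g = 3: 2·t ≡ 1 (mod 7).
    The inverse of 2 mod 7 is 4 (since 2·4 = 8 = 1·7 + 1), so t ≡ 4·1 = 4 ≡ 4 (mod 7).
    Then x = 5 + 6·4 = 29, valid modulo lcm(6, 21) = 42: x ≡ 29 (mod 42).
  Combine with x ≡ 15 (mod 20): gcd(42, 20) = 2; 15 - 29 = -14, which IS divisible by 2, so compatible.
    Write x = 29 + 42·t and substitute into x ≡ 15 (mod 20): 42·t ≡ 15 − 29 = -14 (mod 20).
    Divide the congruence (and modulus) by g = 2: 21·t ≡ -7 (mod 10).
    Reduce coefficients mod 10: 1·t ≡ 3 (mod 10).
    So t ≡ 3 (mod 10).
    Then x = 29 + 42·3 = 155, valid modulo lcm(42, 20) = 420: x ≡ 155 (mod 420).
Verify: 155 mod 6 = 5, 155 mod 21 = 8, 155 mod 20 = 15.

x ≡ 155 (mod 420).


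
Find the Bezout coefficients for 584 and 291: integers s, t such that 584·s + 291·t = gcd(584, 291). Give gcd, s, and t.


Euclidean algorithm on (584, 291) — divide until remainder is 0:
  584 = 2 · 291 + 2
  291 = 145 · 2 + 1
  2 = 2 · 1 + 0
gcd(584, 291) = 1.
Track Bezout coefficients alongside the remainders: start with r₀ = 584 = a·1 + b·0 (s = 1, t = 0) and r₁ = 291 = a·0 + b·1 (s = 0, t = 1); each new remainder r_{k+1} = r_{k-1} − q_k·r_k inherits s_{k+1} = s_{k-1} − q_k·s_k, t_{k+1} = t_{k-1} − q_k·t_k, so r_k = a·s_k + b·t_k at every step:
  q = 2: r = 2, s = 1 − 2·0 = 1, t = 0 − 2·1 = -2  (check: 584·1 + 291·(-2) = 2)
  q = 145: r = 1, s = 0 − 145·1 = -145, t = 1 − 145·(-2) = 291  (check: 584·(-145) + 291·291 = 1)
The row with r = 1 (the gcd) gives the Bezout coefficients s = -145, t = 291.
Result: 584 · (-145) + 291 · (291) = 1.

gcd(584, 291) = 1; s = -145, t = 291 (check: 584·(-145) + 291·291 = 1).


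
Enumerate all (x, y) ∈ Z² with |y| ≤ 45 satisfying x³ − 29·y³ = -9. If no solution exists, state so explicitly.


The equation is x³ - 29y³ = -9. For fixed y, x³ = 29·y³ − 9, so a solution requires the RHS to be a perfect cube.
Strategy: iterate y from -45 to 45, compute RHS = 29·y³ − 9, and check whether it is a (positive or negative) perfect cube.
Check small values of y:
  y = 0: RHS = -9 is not a perfect cube.
  y = 1: RHS = 20 is not a perfect cube.
  y = -1: RHS = -38 is not a perfect cube.
  y = 2: RHS = 223 is not a perfect cube.
  y = -2: RHS = -241 is not a perfect cube.
  y = 3: RHS = 774 is not a perfect cube.
  y = -3: RHS = -792 is not a perfect cube.
Continuing the search up to |y| = 45 finds no solutions either.
No (x, y) in the scanned range satisfies the equation.

No integer solutions with |y| ≤ 45.


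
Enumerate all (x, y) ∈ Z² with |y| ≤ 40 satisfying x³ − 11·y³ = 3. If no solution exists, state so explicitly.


The equation is x³ - 11y³ = 3. For fixed y, x³ = 11·y³ + 3, so a solution requires the RHS to be a perfect cube.
Strategy: iterate y from -40 to 40, compute RHS = 11·y³ + 3, and check whether it is a (positive or negative) perfect cube.
Check small values of y:
  y = 0: RHS = 3 is not a perfect cube.
  y = 1: RHS = 14 is not a perfect cube.
  y = -1: RHS = -8 = (-2)³ ⇒ x = -2 works.
  y = 2: RHS = 91 is not a perfect cube.
  y = -2: RHS = -85 is not a perfect cube.
  y = 3: RHS = 300 is not a perfect cube.
  y = -3: RHS = -294 is not a perfect cube.
Continuing the search up to |y| = 40 finds no further solutions beyond those listed.
Collected solutions: (-2, -1).

Solutions (with |y| ≤ 40): (-2, -1).


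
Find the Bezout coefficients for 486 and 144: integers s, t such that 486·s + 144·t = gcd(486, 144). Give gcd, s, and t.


Euclidean algorithm on (486, 144) — divide until remainder is 0:
  486 = 3 · 144 + 54
  144 = 2 · 54 + 36
  54 = 1 · 36 + 18
  36 = 2 · 18 + 0
gcd(486, 144) = 18.
Track Bezout coefficients alongside the remainders: start with r₀ = 486 = a·1 + b·0 (s = 1, t = 0) and r₁ = 144 = a·0 + b·1 (s = 0, t = 1); each new remainder r_{k+1} = r_{k-1} − q_k·r_k inherits s_{k+1} = s_{k-1} − q_k·s_k, t_{k+1} = t_{k-1} − q_k·t_k, so r_k = a·s_k + b·t_k at every step:
  q = 3: r = 54, s = 1 − 3·0 = 1, t = 0 − 3·1 = -3  (check: 486·1 + 144·(-3) = 54)
  q = 2: r = 36, s = 0 − 2·1 = -2, t = 1 − 2·(-3) = 7  (check: 486·(-2) + 144·7 = 36)
  q = 1: r = 18, s = 1 − 1·(-2) = 3, t = -3 − 1·7 = -10  (check: 486·3 + 144·(-10) = 18)
The row with r = 18 (the gcd) gives the Bezout coefficients s = 3, t = -10.
Result: 486 · (3) + 144 · (-10) = 18.

gcd(486, 144) = 18; s = 3, t = -10 (check: 486·3 + 144·(-10) = 18).


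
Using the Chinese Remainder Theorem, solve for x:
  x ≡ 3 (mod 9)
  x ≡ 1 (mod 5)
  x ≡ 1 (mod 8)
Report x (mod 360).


Moduli 9, 5, 8 are pairwise coprime; by CRT there is a unique solution modulo M = 9 · 5 · 8 = 360.
Solve pairwise, accumulating the modulus:
  Start with x ≡ 3 (mod 9).
  Combine with x ≡ 1 (mod 5): since gcd(9, 5) = 1, we get a unique residue mod 45.
    Write x = 3 + 9·t and substitute into x ≡ 1 (mod 5): 9·t ≡ 1 − 3 = -2 (mod 5).
    Reduce coefficients mod 5: 4·t ≡ 3 (mod 5).
    The inverse of 4 mod 5 is 4 (since 4·4 = 16 = 3·5 + 1), so t ≡ 4·3 = 12 ≡ 2 (mod 5).
    Then x = 3 + 9·2 = 21, valid modulo lcm(9, 5) = 45: x ≡ 21 (mod 45).
  Combine with x ≡ 1 (mod 8): since gcd(45, 8) = 1, we get a unique residue mod 360.
    Write x = 21 + 45·t and substitute into x ≡ 1 (mod 8): 45·t ≡ 1 − 21 = -20 (mod 8).
    Reduce coefficients mod 8: 5·t ≡ 4 (mod 8).
    The inverse of 5 mod 8 is 5 (since 5·5 = 25 = 3·8 + 1), so t ≡ 5·4 = 20 ≡ 4 (mod 8).
    Then x = 21 + 45·4 = 201, valid modulo lcm(45, 8) = 360: x ≡ 201 (mod 360).
Verify: 201 mod 9 = 3 ✓, 201 mod 5 = 1 ✓, 201 mod 8 = 1 ✓.

x ≡ 201 (mod 360).


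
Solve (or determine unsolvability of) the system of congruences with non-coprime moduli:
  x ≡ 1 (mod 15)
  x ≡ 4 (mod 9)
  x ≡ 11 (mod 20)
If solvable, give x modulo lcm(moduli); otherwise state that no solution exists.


Moduli 15, 9, 20 are not pairwise coprime, so CRT works modulo lcm(m_i) when all pairwise compatibility conditions hold.
Pairwise compatibility: gcd(m_i, m_j) must divide a_i - a_j for every pair.
Merge one congruence at a time:
  Start: x ≡ 1 (mod 15).
  Combine with x ≡ 4 (mod 9): gcd(15, 9) = 3; 4 - 1 = 3, which IS divisible by 3, so compatible.
    Write x = 1 + 15·t and substitute into x ≡ 4 (mod 9): 15·t ≡ 4 − 1 = 3 (mod 9).
    Divide the congruence (and modulus) by g = 3: 5·t ≡ 1 (mod 3).
    Reduce coefficients mod 3: 2·t ≡ 1 (mod 3).
    The inverse of 2 mod 3 is 2 (since 2·2 = 4 = 1·3 + 1), so t ≡ 2·1 = 2 ≡ 2 (mod 3).
    Then x = 1 + 15·2 = 31, valid modulo lcm(15, 9) = 45: x ≡ 31 (mod 45).
  Combine with x ≡ 11 (mod 20): gcd(45, 20) = 5; 11 - 31 = -20, which IS divisible by 5, so compatible.
    Write x = 31 + 45·t and substitute into x ≡ 11 (mod 20): 45·t ≡ 11 − 31 = -20 (mod 20).
    Divide the congruence (and modulus) by g = 5: 9·t ≡ -4 (mod 4).
    Reduce coefficients mod 4: 1·t ≡ 0 (mod 4).
    So t ≡ 0 (mod 4).
    Then x = 31 + 45·0 = 31, valid modulo lcm(45, 20) = 180: x ≡ 31 (mod 180).
Verify: 31 mod 15 = 1, 31 mod 9 = 4, 31 mod 20 = 11.

x ≡ 31 (mod 180).


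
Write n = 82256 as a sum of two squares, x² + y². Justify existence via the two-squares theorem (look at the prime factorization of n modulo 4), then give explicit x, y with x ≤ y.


Step 1: Factor n = 82256 = 2^4 · 53 · 97.
Step 2: Check the mod-4 condition on each prime factor: 2 = 2 (special); 53 ≡ 1 (mod 4), exponent 1; 97 ≡ 1 (mod 4), exponent 1.
All primes ≡ 3 (mod 4) appear to even exponent (or don't appear), so by the two-squares theorem n IS expressible as a sum of two squares.
Step 3: Build a representation. Group n = k² · m with k = 4 and m = 53 · 97 = 5141 (a product of primes ≡ 1 (mod 4)); a representation of m scales to one of n via (k·x)² + (k·y)² = k²(x² + y²). Each prime p ≡ 1 (mod 4) is itself a sum of two squares; find a² by testing p − a² for a perfect square:
  53: 53 − 1² = 52, 53 − 2² = 49 = 7² ⇒ 53 = 2² + 7².
  97: 97 − 1² = 96, 97 − 2² = 93, 97 − 3² = 88, 97 − 4² = 81 = 9² ⇒ 97 = 4² + 9².
  Combine using the Brahmagupta–Fibonacci identity (a² + b²)(c² + d²) = (ac − bd)² + (ad + bc)² = (ac + bd)² + (ad − bc)²:
  53 · 97 = 5141: from (2² + 7²)(4² + 9²), take (2·4 − 7·9, 2·9 + 7·4) = (8 − 63, 18 + 28) = (-55, 46); dropping signs (only squares matter) gives (55, 46); check 55² + 46² = 3025 + 2116 = 5141 ✓.
  Scale by k = 4: (4·55, 4·46) = (220, 184).
Step 4: Order so x ≤ y and verify: 184² + 220² = 33856 + 48400 = 82256 = n. ✓

n = 82256 = 184² + 220² (one valid representation with x ≤ y).


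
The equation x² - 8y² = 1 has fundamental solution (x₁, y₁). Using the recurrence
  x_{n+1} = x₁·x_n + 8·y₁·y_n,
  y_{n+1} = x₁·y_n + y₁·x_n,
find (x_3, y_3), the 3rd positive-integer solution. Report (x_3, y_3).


Step 1: Find the fundamental solution (x₁, y₁) of x² - 8y² = 1.
  Expand √8 as a continued fraction. a₀ = ⌊√8⌋ = 2; iterate m_{k+1} = d_k·a_k − m_k, d_{k+1} = (8 − m_{k+1}²)/d_k, a_{k+1} = ⌊(a₀ + m_{k+1})/d_{k+1}⌋ (starting m₀ = 0, d₀ = 1), with convergents p_k = a_k·p_{k-1} + p_{k-2}, q_k = a_k·q_{k-1} + q_{k-2} (p₋₁ = 1, q₋₁ = 0):
  k = 0: a₀ = 2; p₀/q₀ = 2/1; p₀² − 8·q₀² = 4 − 8 = -4.
  k = 1: m = 2, d = 4, a = ⌊(2 + 2)/4⌋ = 1; p/q = (1·2 + 1)/(1·1 + 0) = 3/1; p² − 8·q² = 9 − 8 = 1.
  The first convergent with p² − 8·q² = 1 gives the fundamental solution (x₁, y₁) = (3, 1).
Step 2: Apply the recurrence (x_{n+1}, y_{n+1}) = (x₁x_n + 8y₁y_n, x₁y_n + y₁x_n) repeatedly.
  From (x_1, y_1) = (3, 1): x_2 = 3·3 + 8·1·1 = 17; y_2 = 3·1 + 1·3 = 6.
  From (x_2, y_2) = (17, 6): x_3 = 3·17 + 8·1·6 = 99; y_3 = 3·6 + 1·17 = 35.
Step 3: Verify x_3² - 8·y_3² = 9801 - 9800 = 1 (should be 1). ✓

(x_1, y_1) = (3, 1); (x_3, y_3) = (99, 35).


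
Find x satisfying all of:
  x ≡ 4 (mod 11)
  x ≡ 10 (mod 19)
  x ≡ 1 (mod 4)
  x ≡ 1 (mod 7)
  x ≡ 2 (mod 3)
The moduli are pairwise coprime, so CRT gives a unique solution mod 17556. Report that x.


Product of moduli M = 11 · 19 · 4 · 7 · 3 = 17556.
Merge one congruence at a time:
  Start: x ≡ 4 (mod 11).
  Combine with x ≡ 10 (mod 19); new modulus lcm = 209.
    Write x = 4 + 11·t and substitute into x ≡ 10 (mod 19): 11·t ≡ 10 − 4 = 6 (mod 19).
    The inverse of 11 mod 19 is 7 (since 11·7 = 77 = 4·19 + 1), so t ≡ 7·6 = 42 ≡ 4 (mod 19).
    Then x = 4 + 11·4 = 48, valid modulo lcm(11, 19) = 209: x ≡ 48 (mod 209).
  Combine with x ≡ 1 (mod 4); new modulus lcm = 836.
    Write x = 48 + 209·t and substitute into x ≡ 1 (mod 4): 209·t ≡ 1 − 48 = -47 (mod 4).
    Reduce coefficients mod 4: 1·t ≡ 1 (mod 4).
    So t ≡ 1 (mod 4).
    Then x = 48 + 209·1 = 257, valid modulo lcm(209, 4) = 836: x ≡ 257 (mod 836).
  Combine with x ≡ 1 (mod 7); new modulus lcm = 5852.
    Write x = 257 + 836·t and substitute into x ≡ 1 (mod 7): 836·t ≡ 1 − 257 = -256 (mod 7).
    Reduce coefficients mod 7: 3·t ≡ 3 (mod 7).
    The inverse of 3 mod 7 is 5 (since 3·5 = 15 = 2·7 + 1), so t ≡ 5·3 = 15 ≡ 1 (mod 7).
    Then x = 257 + 836·1 = 1093, valid modulo lcm(836, 7) = 5852: x ≡ 1093 (mod 5852).
  Combine with x ≡ 2 (mod 3); new modulus lcm = 17556.
    Write x = 1093 + 5852·t and substitute into x ≡ 2 (mod 3): 5852·t ≡ 2 − 1093 = -1091 (mod 3).
    Reduce coefficients mod 3: 2·t ≡ 1 (mod 3).
    The inverse of 2 mod 3 is 2 (since 2·2 = 4 = 1·3 + 1), so t ≡ 2·1 = 2 ≡ 2 (mod 3).
    Then x = 1093 + 5852·2 = 12797, valid modulo lcm(5852, 3) = 17556: x ≡ 12797 (mod 17556).
Verify against each original: 12797 mod 11 = 4, 12797 mod 19 = 10, 12797 mod 4 = 1, 12797 mod 7 = 1, 12797 mod 3 = 2.

x ≡ 12797 (mod 17556).


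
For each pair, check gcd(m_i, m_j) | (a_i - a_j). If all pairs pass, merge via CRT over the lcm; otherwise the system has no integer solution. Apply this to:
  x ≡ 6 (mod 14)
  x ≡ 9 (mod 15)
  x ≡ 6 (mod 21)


Moduli 14, 15, 21 are not pairwise coprime, so CRT works modulo lcm(m_i) when all pairwise compatibility conditions hold.
Pairwise compatibility: gcd(m_i, m_j) must divide a_i - a_j for every pair.
Merge one congruence at a time:
  Start: x ≡ 6 (mod 14).
  Combine with x ≡ 9 (mod 15): gcd(14, 15) = 1; 9 - 6 = 3, which IS divisible by 1, so compatible.
    Write x = 6 + 14·t and substitute into x ≡ 9 (mod 15): 14·t ≡ 9 − 6 = 3 (mod 15).
    The inverse of 14 mod 15 is 14 (since 14·14 = 196 = 13·15 + 1), so t ≡ 14·3 = 42 ≡ 12 (mod 15).
    Then x = 6 + 14·12 = 174, valid modulo lcm(14, 15) = 210: x ≡ 174 (mod 210).
  Combine with x ≡ 6 (mod 21): gcd(210, 21) = 21; 6 - 174 = -168, which IS divisible by 21, so compatible.
    Write x = 174 + 210·t and substitute into x ≡ 6 (mod 21): 210·t ≡ 6 − 174 = -168 (mod 21).
    Divide the congruence (and modulus) by g = 21: 10·t ≡ -8 (mod 1).
    Modulo 1 every t works; take t = 0.
    Then x = 174 + 210·0 = 174, valid modulo lcm(210, 21) = 210: x ≡ 174 (mod 210).
Verify: 174 mod 14 = 6, 174 mod 15 = 9, 174 mod 21 = 6.

x ≡ 174 (mod 210).


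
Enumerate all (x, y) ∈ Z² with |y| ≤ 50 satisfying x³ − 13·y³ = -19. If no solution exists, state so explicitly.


The equation is x³ - 13y³ = -19. For fixed y, x³ = 13·y³ − 19, so a solution requires the RHS to be a perfect cube.
Strategy: iterate y from -50 to 50, compute RHS = 13·y³ − 19, and check whether it is a (positive or negative) perfect cube.
Check small values of y:
  y = 0: RHS = -19 is not a perfect cube.
  y = 1: RHS = -6 is not a perfect cube.
  y = -1: RHS = -32 is not a perfect cube.
  y = 2: RHS = 85 is not a perfect cube.
  y = -2: RHS = -123 is not a perfect cube.
  y = 3: RHS = 332 is not a perfect cube.
  y = -3: RHS = -370 is not a perfect cube.
Continuing the search up to |y| = 50 finds no solutions either.
No (x, y) in the scanned range satisfies the equation.

No integer solutions with |y| ≤ 50.


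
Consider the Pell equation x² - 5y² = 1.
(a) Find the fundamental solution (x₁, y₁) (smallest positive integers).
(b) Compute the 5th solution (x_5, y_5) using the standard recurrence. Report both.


Step 1: Find the fundamental solution (x₁, y₁) of x² - 5y² = 1.
  Expand √5 as a continued fraction. a₀ = ⌊√5⌋ = 2; iterate m_{k+1} = d_k·a_k − m_k, d_{k+1} = (5 − m_{k+1}²)/d_k, a_{k+1} = ⌊(a₀ + m_{k+1})/d_{k+1}⌋ (starting m₀ = 0, d₀ = 1), with convergents p_k = a_k·p_{k-1} + p_{k-2}, q_k = a_k·q_{k-1} + q_{k-2} (p₋₁ = 1, q₋₁ = 0):
  k = 0: a₀ = 2; p₀/q₀ = 2/1; p₀² − 5·q₀² = 4 − 5 = -1.
  k = 1: m = 2, d = 1, a = ⌊(2 + 2)/1⌋ = 4; p/q = (4·2 + 1)/(4·1 + 0) = 9/4; p² − 5·q² = 81 − 80 = 1.
  The first convergent with p² − 5·q² = 1 gives the fundamental solution (x₁, y₁) = (9, 4).
Step 2: Apply the recurrence (x_{n+1}, y_{n+1}) = (x₁x_n + 5y₁y_n, x₁y_n + y₁x_n) repeatedly.
  From (x_1, y_1) = (9, 4): x_2 = 9·9 + 5·4·4 = 161; y_2 = 9·4 + 4·9 = 72.
  From (x_2, y_2) = (161, 72): x_3 = 9·161 + 5·4·72 = 2889; y_3 = 9·72 + 4·161 = 1292.
  From (x_3, y_3) = (2889, 1292): x_4 = 9·2889 + 5·4·1292 = 51841; y_4 = 9·1292 + 4·2889 = 23184.
  From (x_4, y_4) = (51841, 23184): x_5 = 9·51841 + 5·4·23184 = 930249; y_5 = 9·23184 + 4·51841 = 416020.
Step 3: Verify x_5² - 5·y_5² = 865363202001 - 865363202000 = 1 (should be 1). ✓

(x_1, y_1) = (9, 4); (x_5, y_5) = (930249, 416020).
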